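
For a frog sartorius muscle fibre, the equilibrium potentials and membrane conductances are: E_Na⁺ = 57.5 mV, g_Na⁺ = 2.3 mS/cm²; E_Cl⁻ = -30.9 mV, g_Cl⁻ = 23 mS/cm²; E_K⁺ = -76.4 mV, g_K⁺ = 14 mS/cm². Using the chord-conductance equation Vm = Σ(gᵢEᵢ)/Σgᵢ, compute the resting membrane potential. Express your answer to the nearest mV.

Σ gᵢEᵢ = 2.3·(57.5) + 23·(-30.9) + 14·(-76.4) = -1648.05
Σ gᵢ = 2.3 + 23 + 14 = 39.3
Vm = -1648.05 / 39.3 = -41.94 mV

-42 mV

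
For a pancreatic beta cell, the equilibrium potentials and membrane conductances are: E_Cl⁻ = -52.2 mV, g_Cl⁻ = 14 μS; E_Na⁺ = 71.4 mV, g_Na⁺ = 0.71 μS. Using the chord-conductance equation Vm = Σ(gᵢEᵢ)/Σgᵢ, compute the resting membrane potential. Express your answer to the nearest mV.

Σ gᵢEᵢ = 14·(-52.2) + 0.71·(71.4) = -680.11
Σ gᵢ = 14 + 0.71 = 14.71
Vm = -680.11 / 14.71 = -46.23 mV

-46 mV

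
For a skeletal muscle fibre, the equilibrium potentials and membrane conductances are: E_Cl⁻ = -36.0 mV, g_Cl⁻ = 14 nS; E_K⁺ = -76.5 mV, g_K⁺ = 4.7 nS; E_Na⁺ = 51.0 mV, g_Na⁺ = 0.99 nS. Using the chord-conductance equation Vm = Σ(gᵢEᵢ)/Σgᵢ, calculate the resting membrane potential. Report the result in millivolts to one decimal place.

-41.3 mV

Σ gᵢEᵢ = 14·(-36.0) + 4.7·(-76.5) + 0.99·(51.0) = -813.06
Σ gᵢ = 14 + 4.7 + 0.99 = 19.69
Vm = -813.06 / 19.69 = -41.29 mV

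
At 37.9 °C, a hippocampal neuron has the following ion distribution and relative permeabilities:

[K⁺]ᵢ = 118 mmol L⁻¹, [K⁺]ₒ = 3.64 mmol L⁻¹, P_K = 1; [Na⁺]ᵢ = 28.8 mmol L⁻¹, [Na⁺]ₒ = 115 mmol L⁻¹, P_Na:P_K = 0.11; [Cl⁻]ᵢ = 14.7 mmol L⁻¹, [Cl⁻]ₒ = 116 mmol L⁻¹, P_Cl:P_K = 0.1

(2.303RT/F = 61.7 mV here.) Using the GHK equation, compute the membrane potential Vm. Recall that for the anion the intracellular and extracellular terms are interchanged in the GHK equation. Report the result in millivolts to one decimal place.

Vm = 61.7 · log₁₀[(Σ P·[cation]ₒ + Σ P·[anion]ᵢ) / (Σ P·[cation]ᵢ + Σ P·[anion]ₒ)]
Numerator = 1×3.64 + 0.11×115 + 0.1×14.7 = 17.76
Denominator = 1×118 + 0.11×28.8 + 0.1×116 = 132.8
Vm = 61.7 · log₁₀(0.13377) = 61.7 × (-0.8737) = -53.90 mV

-53.9 mV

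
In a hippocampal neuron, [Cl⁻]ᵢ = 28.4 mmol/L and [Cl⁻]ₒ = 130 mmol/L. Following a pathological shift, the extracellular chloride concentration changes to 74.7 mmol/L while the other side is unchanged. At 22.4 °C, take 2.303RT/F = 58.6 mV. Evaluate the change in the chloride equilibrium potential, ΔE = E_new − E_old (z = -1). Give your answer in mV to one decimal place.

E_old = (58.6/-1)·log₁₀(130/28.4) = -38.71 mV
E_new = (58.6/-1)·log₁₀(74.7/28.4) = -24.61 mV
ΔE = -24.61 − (-38.71) = 14.10 mV

14.1 mV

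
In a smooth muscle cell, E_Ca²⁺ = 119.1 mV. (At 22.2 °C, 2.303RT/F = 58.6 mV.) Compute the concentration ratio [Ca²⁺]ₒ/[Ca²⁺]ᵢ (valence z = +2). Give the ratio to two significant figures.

12000

log₁₀([out]/[in]) = E·z/(58.6) = 119.1 × 2 / 58.6 = 4.0648
[out]/[in] = 10^(4.0648) = 1.161e+04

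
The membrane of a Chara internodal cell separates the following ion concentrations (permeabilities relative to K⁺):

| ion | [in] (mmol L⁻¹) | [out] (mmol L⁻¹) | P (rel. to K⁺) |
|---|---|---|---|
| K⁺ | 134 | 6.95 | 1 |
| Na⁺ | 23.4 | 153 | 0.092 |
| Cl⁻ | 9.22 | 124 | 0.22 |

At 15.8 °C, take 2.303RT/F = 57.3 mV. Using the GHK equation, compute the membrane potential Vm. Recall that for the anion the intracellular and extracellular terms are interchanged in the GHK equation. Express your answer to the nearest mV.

Vm = 57.3 · log₁₀[(Σ P·[cation]ₒ + Σ P·[anion]ᵢ) / (Σ P·[cation]ᵢ + Σ P·[anion]ₒ)]
Numerator = 1×6.95 + 0.092×153 + 0.22×9.22 = 23.05
Denominator = 1×134 + 0.092×23.4 + 0.22×124 = 163.4
Vm = 57.3 · log₁₀(0.14106) = 57.3 × (-0.8506) = -48.74 mV

-49 mV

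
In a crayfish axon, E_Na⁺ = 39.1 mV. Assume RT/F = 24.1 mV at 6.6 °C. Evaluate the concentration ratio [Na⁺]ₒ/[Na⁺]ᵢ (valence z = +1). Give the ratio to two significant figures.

5.1

ln([out]/[in]) = E·z/(24.1) = 39.1 × 1 / 24.1 = 1.6224
[out]/[in] = e^(1.6224) = 5.065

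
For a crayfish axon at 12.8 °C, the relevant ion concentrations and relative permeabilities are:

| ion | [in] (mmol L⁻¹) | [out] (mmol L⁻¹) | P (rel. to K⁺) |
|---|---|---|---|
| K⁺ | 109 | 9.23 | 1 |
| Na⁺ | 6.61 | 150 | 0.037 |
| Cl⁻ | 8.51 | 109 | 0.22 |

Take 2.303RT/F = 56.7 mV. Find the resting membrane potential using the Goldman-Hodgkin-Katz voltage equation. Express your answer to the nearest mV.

-51 mV

Vm = 56.7 · log₁₀[(Σ P·[cation]ₒ + Σ P·[anion]ᵢ) / (Σ P·[cation]ᵢ + Σ P·[anion]ₒ)]
Numerator = 1×9.23 + 0.037×150 + 0.22×8.51 = 16.65
Denominator = 1×109 + 0.037×6.61 + 0.22×109 = 133.2
Vm = 56.7 · log₁₀(0.12499) = 56.7 × (-0.9031) = -51.21 mV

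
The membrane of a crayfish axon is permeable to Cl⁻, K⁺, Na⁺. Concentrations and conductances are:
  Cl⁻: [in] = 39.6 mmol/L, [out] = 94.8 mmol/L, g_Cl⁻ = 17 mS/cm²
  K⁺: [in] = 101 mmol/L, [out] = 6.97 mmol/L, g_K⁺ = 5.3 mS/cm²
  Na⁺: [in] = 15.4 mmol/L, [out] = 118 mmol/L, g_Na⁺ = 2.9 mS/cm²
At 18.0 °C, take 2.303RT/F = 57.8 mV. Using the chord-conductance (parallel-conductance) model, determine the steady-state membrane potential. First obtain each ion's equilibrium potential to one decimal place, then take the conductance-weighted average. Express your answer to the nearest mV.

-23 mV

E_Cl⁻ = (57.8/-1)·log₁₀(94.8/39.6) = -21.9 mV
E_K⁺ = (57.8/1)·log₁₀(6.97/101) = -67.1 mV
E_Na⁺ = (57.8/1)·log₁₀(118/15.4) = 51.1 mV
Vm = (Σ gᵢEᵢ)/(Σ gᵢ) = (17·-21.9 + 5.3·-67.1 + 2.9·51.1) / (17 + 5.3 + 2.9)
= -579.74 / 25.2 = -23.01 mV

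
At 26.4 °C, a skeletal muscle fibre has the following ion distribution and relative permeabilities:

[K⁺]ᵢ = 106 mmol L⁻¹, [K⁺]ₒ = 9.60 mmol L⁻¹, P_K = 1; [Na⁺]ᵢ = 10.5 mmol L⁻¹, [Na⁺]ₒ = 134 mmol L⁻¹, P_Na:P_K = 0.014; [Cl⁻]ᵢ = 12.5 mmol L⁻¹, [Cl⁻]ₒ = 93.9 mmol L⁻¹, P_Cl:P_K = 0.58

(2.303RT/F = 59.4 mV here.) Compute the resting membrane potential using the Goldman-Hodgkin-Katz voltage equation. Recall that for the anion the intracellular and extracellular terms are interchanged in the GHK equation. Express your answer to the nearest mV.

Vm = 59.4 · log₁₀[(Σ P·[cation]ₒ + Σ P·[anion]ᵢ) / (Σ P·[cation]ᵢ + Σ P·[anion]ₒ)]
Numerator = 1×9.60 + 0.014×134 + 0.58×12.5 = 18.73
Denominator = 1×106 + 0.014×10.5 + 0.58×93.9 = 160.6
Vm = 59.4 · log₁₀(0.11659) = 59.4 × (-0.9333) = -55.44 mV

-55 mV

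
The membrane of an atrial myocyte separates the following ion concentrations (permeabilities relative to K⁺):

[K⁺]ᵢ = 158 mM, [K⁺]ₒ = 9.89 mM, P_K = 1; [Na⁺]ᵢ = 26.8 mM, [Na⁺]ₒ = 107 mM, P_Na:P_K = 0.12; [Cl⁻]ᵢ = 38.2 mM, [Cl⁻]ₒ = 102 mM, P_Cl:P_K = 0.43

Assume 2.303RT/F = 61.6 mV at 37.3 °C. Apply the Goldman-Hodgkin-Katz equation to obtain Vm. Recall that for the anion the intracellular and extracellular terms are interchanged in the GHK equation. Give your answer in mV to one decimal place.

-44.3 mV

Vm = 61.6 · log₁₀[(Σ P·[cation]ₒ + Σ P·[anion]ᵢ) / (Σ P·[cation]ᵢ + Σ P·[anion]ₒ)]
Numerator = 1×9.89 + 0.12×107 + 0.43×38.2 = 39.16
Denominator = 1×158 + 0.12×26.8 + 0.43×102 = 205.1
Vm = 61.6 · log₁₀(0.19093) = 61.6 × (-0.7191) = -44.30 mV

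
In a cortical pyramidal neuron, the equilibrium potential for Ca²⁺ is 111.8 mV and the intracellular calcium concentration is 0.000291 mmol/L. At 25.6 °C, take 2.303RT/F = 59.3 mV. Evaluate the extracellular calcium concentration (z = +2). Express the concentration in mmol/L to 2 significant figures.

1.7 mmol/L

Nernst: E = (59.3/2) · log₁₀([out]/[in]), so log₁₀([out]/[in]) = 111.8 × 2 / 59.3 = 3.7707.
[out]/[in] = 10^(3.7707) = 5897.
[out] = 5897 × 0.000291 = 1.716 mmol/L.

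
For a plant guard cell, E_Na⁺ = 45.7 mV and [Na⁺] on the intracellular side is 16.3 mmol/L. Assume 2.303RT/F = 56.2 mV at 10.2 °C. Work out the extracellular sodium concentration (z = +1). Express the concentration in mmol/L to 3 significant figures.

Nernst: E = (56.2/1) · log₁₀([out]/[in]), so log₁₀([out]/[in]) = 45.7 × 1 / 56.2 = 0.8132.
[out]/[in] = 10^(0.8132) = 6.504.
[out] = 6.504 × 16.3 = 106 mmol/L.

106 mmol/L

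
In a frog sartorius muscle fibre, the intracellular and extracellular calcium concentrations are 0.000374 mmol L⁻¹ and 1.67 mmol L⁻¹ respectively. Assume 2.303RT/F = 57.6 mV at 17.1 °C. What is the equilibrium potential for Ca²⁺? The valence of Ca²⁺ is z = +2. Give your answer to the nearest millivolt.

E = (57.6/z) · log₁₀([Ca²⁺]_out/[Ca²⁺]_in) with z = +2.
= (57.6/2) · log₁₀(1.67/0.000374) = 28.80 · log₁₀(4465)
= 28.80 · (3.6498) = 105.12 mV

105 mV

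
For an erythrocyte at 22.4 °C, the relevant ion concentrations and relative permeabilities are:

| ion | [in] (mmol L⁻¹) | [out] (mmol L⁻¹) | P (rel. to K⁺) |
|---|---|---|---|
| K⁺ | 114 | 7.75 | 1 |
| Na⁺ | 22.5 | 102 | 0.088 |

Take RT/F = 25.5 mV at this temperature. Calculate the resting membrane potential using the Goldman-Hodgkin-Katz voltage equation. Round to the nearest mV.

Vm = 25.5 · ln[(Σ P·[cation]ₒ + Σ P·[anion]ᵢ) / (Σ P·[cation]ᵢ + Σ P·[anion]ₒ)]
Numerator = 1×7.75 + 0.088×102 = 16.73
Denominator = 1×114 + 0.088×22.5 = 116
Vm = 25.5 · ln(0.14421) = 25.5 × (-1.9365) = -49.38 mV

-49 mV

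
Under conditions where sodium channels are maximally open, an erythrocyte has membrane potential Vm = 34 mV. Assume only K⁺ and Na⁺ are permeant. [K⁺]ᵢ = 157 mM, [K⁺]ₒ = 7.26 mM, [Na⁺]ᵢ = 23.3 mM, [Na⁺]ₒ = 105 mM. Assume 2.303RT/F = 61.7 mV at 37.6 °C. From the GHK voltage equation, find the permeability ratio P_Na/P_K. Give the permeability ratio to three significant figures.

Let α = P_Na/P_K. GHK: Vm = 61.7·log₁₀[(Kₒ + α·Naₒ)/(Kᵢ + α·Naᵢ)].
10^(Vm/61.7) = 10^(34.0/61.7) = 3.5568
So 3.5568·(Kᵢ + α·Naᵢ) = Kₒ + α·Naₒ → α = (3.5568·157.0 − 7.26) / (105.0 − 3.5568·23.3)
α = (558.4 − 7.26) / (105.0 − 82.87) = 551.1/22.13 = 24.91

24.9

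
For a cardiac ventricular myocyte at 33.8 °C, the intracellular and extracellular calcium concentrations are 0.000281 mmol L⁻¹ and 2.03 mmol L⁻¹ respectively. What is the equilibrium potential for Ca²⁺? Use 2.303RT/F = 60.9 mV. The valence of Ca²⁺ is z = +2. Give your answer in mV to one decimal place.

E = (60.9/z) · log₁₀([Ca²⁺]_out/[Ca²⁺]_in) with z = +2.
= (60.9/2) · log₁₀(2.03/0.000281) = 30.45 · log₁₀(7224)
= 30.45 · (3.8588) = 117.50 mV

117.5 mV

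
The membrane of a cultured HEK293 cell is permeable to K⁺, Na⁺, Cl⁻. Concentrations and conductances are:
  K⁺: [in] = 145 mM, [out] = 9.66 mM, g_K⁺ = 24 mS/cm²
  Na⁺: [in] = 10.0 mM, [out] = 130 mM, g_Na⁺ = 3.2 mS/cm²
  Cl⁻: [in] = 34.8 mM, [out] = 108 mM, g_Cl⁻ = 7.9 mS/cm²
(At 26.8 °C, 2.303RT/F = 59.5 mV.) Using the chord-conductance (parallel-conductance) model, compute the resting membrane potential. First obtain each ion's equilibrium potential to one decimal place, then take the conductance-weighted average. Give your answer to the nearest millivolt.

E_K⁺ = (59.5/1)·log₁₀(9.66/145) = -70.0 mV
E_Na⁺ = (59.5/1)·log₁₀(130/10.0) = 66.3 mV
E_Cl⁻ = (59.5/-1)·log₁₀(108/34.8) = -29.3 mV
Vm = (Σ gᵢEᵢ)/(Σ gᵢ) = (24·-70.0 + 3.2·66.3 + 7.9·-29.3) / (24 + 3.2 + 7.9)
= -1699.31 / 35.1 = -48.41 mV

-48 mV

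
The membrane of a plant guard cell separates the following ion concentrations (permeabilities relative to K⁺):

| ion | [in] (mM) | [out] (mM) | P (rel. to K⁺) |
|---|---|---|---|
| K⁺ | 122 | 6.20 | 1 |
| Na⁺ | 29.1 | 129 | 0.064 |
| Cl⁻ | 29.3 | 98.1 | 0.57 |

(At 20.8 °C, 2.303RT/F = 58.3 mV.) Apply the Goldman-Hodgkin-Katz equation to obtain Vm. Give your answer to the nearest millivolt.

-44 mV

Vm = 58.3 · log₁₀[(Σ P·[cation]ₒ + Σ P·[anion]ᵢ) / (Σ P·[cation]ᵢ + Σ P·[anion]ₒ)]
Numerator = 1×6.20 + 0.064×129 + 0.57×29.3 = 31.16
Denominator = 1×122 + 0.064×29.1 + 0.57×98.1 = 179.8
Vm = 58.3 · log₁₀(0.17331) = 58.3 × (-0.7612) = -44.38 mV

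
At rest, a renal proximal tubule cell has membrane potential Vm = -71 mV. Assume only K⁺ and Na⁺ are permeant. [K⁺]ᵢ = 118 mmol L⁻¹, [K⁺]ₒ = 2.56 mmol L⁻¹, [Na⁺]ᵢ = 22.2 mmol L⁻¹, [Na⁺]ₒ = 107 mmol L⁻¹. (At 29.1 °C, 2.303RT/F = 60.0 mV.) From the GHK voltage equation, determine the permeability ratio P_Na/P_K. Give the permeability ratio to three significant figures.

0.0490

Let α = P_Na/P_K. GHK: Vm = 60.0·log₁₀[(Kₒ + α·Naₒ)/(Kᵢ + α·Naᵢ)].
10^(Vm/60.0) = 10^(-71.0/60.0) = 0.065564
So 0.065564·(Kᵢ + α·Naᵢ) = Kₒ + α·Naₒ → α = (0.065564·118.0 − 2.56) / (107.0 − 0.065564·22.2)
α = (7.737 − 2.56) / (107.0 − 1.456) = 5.177/105.5 = 0.04905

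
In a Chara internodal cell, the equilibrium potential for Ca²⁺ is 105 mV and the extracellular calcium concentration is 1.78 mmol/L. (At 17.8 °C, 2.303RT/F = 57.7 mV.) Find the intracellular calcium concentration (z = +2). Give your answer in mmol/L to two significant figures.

0.00041 mmol/L

Nernst: E = (57.7/2) · log₁₀([out]/[in]), so log₁₀([out]/[in]) = 105.0 × 2 / 57.7 = 3.6395.
[out]/[in] = 10^(3.6395) = 4360.
[in] = 1.78 / 4360 = 0.0004082 mmol/L.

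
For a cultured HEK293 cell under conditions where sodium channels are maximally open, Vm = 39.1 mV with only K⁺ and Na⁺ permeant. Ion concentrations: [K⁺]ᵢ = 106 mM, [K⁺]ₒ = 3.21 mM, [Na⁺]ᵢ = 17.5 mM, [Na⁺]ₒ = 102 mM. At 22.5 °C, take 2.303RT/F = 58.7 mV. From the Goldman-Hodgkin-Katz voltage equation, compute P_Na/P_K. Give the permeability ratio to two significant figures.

23

Let α = P_Na/P_K. GHK: Vm = 58.7·log₁₀[(Kₒ + α·Naₒ)/(Kᵢ + α·Naᵢ)].
10^(Vm/58.7) = 10^(39.1/58.7) = 4.6355
So 4.6355·(Kᵢ + α·Naᵢ) = Kₒ + α·Naₒ → α = (4.6355·106.0 − 3.21) / (102.0 − 4.6355·17.5)
α = (491.4 − 3.21) / (102.0 − 81.12) = 488.2/20.88 = 23.38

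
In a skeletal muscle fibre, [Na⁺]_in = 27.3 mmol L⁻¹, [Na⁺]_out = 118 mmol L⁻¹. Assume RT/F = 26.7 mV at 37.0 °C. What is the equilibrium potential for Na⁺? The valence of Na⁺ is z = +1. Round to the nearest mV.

E = (26.7/z) · ln([Na⁺]_out/[Na⁺]_in) with z = +1.
= (26.7/1) · ln(118/27.3) = 26.70 · ln(4.322)
= 26.70 · (1.4638) = 39.08 mV

39 mV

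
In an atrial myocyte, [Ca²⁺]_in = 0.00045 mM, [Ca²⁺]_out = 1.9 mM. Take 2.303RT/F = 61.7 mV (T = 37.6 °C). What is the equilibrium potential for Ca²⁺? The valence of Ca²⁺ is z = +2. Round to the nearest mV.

112 mV

E = (61.7/z) · log₁₀([Ca²⁺]_out/[Ca²⁺]_in) with z = +2.
= (61.7/2) · log₁₀(1.9/0.00045) = 30.85 · log₁₀(4222)
= 30.85 · (3.6255) = 111.85 mV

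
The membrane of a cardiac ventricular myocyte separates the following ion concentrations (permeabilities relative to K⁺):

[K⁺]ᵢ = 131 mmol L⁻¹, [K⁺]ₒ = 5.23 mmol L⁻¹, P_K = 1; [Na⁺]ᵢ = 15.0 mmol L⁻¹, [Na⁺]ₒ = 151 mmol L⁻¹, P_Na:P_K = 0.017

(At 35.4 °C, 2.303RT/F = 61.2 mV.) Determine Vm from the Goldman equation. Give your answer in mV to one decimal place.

-75.0 mV

Vm = 61.2 · log₁₀[(Σ P·[cation]ₒ + Σ P·[anion]ᵢ) / (Σ P·[cation]ᵢ + Σ P·[anion]ₒ)]
Numerator = 1×5.23 + 0.017×151 = 7.797
Denominator = 1×131 + 0.017×15.0 = 131.3
Vm = 61.2 · log₁₀(0.059403) = 61.2 × (-1.2262) = -75.04 mV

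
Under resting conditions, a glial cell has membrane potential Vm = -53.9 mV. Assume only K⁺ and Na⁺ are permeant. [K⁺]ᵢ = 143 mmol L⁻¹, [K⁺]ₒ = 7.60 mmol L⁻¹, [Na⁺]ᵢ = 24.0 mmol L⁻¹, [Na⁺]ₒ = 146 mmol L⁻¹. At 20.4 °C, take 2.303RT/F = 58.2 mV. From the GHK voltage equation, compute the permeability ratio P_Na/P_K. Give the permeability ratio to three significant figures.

0.0653

Let α = P_Na/P_K. GHK: Vm = 58.2·log₁₀[(Kₒ + α·Naₒ)/(Kᵢ + α·Naᵢ)].
10^(Vm/58.2) = 10^(-53.9/58.2) = 0.11854
So 0.11854·(Kᵢ + α·Naᵢ) = Kₒ + α·Naₒ → α = (0.11854·143.0 − 7.6) / (146.0 − 0.11854·24.0)
α = (16.95 − 7.6) / (146.0 − 2.845) = 9.352/143.2 = 0.06533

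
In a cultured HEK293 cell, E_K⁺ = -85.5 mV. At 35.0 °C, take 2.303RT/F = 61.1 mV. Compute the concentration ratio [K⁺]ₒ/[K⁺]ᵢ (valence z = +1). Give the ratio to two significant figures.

0.040

log₁₀([out]/[in]) = E·z/(61.1) = -85.5 × 1 / 61.1 = -1.3993
[out]/[in] = 10^(-1.3993) = 0.03987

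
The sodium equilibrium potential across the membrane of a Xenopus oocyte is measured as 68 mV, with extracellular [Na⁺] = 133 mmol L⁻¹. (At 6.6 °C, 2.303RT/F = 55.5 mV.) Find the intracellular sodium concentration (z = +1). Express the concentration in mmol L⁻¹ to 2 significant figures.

7.9 mmol L⁻¹

Nernst: E = (55.5/1) · log₁₀([out]/[in]), so log₁₀([out]/[in]) = 68.0 × 1 / 55.5 = 1.2252.
[out]/[in] = 10^(1.2252) = 16.8.
[in] = 133 / 16.8 = 7.918 mmol L⁻¹.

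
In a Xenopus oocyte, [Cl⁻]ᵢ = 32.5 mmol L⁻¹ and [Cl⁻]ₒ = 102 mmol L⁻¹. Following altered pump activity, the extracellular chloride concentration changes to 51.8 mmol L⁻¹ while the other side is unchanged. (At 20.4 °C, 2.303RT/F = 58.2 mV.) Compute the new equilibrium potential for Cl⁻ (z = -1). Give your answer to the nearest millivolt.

After the shift: [Cl⁻]_out = 51.8, [Cl⁻]_in = 32.5 mmol L⁻¹.
E_new = (58.2/-1)·log₁₀(51.8/32.5) = -58.20 · (0.2024) = -11.78 mV

-12 mV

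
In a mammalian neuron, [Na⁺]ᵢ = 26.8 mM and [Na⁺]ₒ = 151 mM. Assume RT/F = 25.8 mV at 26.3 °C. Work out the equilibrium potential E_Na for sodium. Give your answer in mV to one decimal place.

44.6 mV

E = (25.8/z) · ln([Na⁺]_out/[Na⁺]_in) with z = +1.
= (25.8/1) · ln(151/26.8) = 25.80 · ln(5.634)
= 25.80 · (1.7289) = 44.61 mV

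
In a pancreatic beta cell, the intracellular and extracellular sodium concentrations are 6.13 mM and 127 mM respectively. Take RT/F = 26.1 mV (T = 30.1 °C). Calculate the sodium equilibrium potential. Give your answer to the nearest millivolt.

E = (26.1/z) · ln([Na⁺]_out/[Na⁺]_in) with z = +1.
= (26.1/1) · ln(127/6.13) = 26.10 · ln(20.72)
= 26.10 · (3.0310) = 79.11 mV

79 mV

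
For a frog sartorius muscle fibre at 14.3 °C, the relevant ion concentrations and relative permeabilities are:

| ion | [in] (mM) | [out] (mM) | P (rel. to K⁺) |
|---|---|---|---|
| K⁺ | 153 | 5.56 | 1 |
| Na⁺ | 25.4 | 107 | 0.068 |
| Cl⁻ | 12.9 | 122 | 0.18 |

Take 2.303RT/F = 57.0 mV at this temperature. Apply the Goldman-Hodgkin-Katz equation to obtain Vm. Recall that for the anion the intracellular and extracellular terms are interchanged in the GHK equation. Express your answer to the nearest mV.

-61 mV

Vm = 57.0 · log₁₀[(Σ P·[cation]ₒ + Σ P·[anion]ᵢ) / (Σ P·[cation]ᵢ + Σ P·[anion]ₒ)]
Numerator = 1×5.56 + 0.068×107 + 0.18×12.9 = 15.16
Denominator = 1×153 + 0.068×25.4 + 0.18×122 = 176.7
Vm = 57.0 · log₁₀(0.08579) = 57.0 × (-1.0666) = -60.79 mV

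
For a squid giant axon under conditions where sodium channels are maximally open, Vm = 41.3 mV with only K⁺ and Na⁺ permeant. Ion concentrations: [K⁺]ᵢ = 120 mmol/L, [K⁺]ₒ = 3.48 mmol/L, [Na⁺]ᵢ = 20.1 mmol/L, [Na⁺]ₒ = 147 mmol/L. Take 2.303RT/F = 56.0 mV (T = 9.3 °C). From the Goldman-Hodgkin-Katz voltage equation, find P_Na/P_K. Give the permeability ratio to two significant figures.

18

Let α = P_Na/P_K. GHK: Vm = 56.0·log₁₀[(Kₒ + α·Naₒ)/(Kᵢ + α·Naᵢ)].
10^(Vm/56.0) = 10^(41.3/56.0) = 5.4639
So 5.4639·(Kᵢ + α·Naᵢ) = Kₒ + α·Naₒ → α = (5.4639·120.0 − 3.48) / (147.0 − 5.4639·20.1)
α = (655.7 − 3.48) / (147.0 − 109.8) = 652.2/37.18 = 17.54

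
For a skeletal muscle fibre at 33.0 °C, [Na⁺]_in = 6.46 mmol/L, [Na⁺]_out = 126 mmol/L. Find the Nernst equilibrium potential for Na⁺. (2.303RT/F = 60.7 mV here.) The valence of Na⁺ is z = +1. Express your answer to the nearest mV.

78 mV

E = (60.7/z) · log₁₀([Na⁺]_out/[Na⁺]_in) with z = +1.
= (60.7/1) · log₁₀(126/6.46) = 60.70 · log₁₀(19.5)
= 60.70 · (1.2901) = 78.31 mV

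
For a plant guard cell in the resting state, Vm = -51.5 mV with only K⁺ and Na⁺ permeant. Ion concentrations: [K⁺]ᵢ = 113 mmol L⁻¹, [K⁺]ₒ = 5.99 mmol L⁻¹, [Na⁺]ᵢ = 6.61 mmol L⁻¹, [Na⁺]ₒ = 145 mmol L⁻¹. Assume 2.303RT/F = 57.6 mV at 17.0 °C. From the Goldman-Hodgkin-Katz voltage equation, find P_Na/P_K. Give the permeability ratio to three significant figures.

0.0585

Let α = P_Na/P_K. GHK: Vm = 57.6·log₁₀[(Kₒ + α·Naₒ)/(Kᵢ + α·Naᵢ)].
10^(Vm/57.6) = 10^(-51.5/57.6) = 0.12762
So 0.12762·(Kᵢ + α·Naᵢ) = Kₒ + α·Naₒ → α = (0.12762·113.0 − 5.99) / (145.0 − 0.12762·6.61)
α = (14.42 − 5.99) / (145.0 − 0.8435) = 8.431/144.2 = 0.05848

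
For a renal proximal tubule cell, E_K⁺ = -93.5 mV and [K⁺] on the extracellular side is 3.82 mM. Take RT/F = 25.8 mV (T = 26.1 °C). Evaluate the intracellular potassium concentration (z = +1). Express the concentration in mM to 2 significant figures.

140 mM

Nernst: E = (25.8/1) · ln([out]/[in]), so ln([out]/[in]) = -93.5 × 1 / 25.8 = -3.6240.
[out]/[in] = e^(-3.6240) = 0.02667.
[in] = 3.82 / 0.02667 = 143.2 mM.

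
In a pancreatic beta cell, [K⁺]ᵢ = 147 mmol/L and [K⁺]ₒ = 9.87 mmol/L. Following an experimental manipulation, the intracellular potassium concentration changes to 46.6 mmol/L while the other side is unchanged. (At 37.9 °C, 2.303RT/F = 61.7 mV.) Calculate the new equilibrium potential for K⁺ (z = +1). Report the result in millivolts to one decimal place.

-41.6 mV

After the shift: [K⁺]_out = 9.87, [K⁺]_in = 46.6 mmol/L.
E_new = (61.7/1)·log₁₀(9.87/46.6) = 61.70 · (-0.6741) = -41.59 mV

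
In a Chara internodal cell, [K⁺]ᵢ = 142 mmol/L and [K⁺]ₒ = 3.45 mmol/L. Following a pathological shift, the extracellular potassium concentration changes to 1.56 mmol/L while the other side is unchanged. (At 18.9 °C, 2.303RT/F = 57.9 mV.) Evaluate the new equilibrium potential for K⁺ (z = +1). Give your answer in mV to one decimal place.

After the shift: [K⁺]_out = 1.56, [K⁺]_in = 142 mmol/L.
E_new = (57.9/1)·log₁₀(1.56/142) = 57.90 · (-1.9592) = -113.44 mV

-113.4 mV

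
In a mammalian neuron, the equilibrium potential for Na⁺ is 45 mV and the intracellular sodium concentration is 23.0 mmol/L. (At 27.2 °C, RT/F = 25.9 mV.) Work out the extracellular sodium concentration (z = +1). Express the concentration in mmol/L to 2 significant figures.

Nernst: E = (25.9/1) · ln([out]/[in]), so ln([out]/[in]) = 45.0 × 1 / 25.9 = 1.7375.
[out]/[in] = e^(1.7375) = 5.683.
[out] = 5.683 × 23.0 = 130.7 mmol/L.

130 mmol/L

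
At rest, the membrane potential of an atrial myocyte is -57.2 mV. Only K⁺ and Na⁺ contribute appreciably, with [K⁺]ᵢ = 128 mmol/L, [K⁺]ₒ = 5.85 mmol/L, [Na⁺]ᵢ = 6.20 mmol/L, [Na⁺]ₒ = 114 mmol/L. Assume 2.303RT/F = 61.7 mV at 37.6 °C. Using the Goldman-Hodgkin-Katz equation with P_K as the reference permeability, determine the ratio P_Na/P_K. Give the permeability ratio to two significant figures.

0.082

Let α = P_Na/P_K. GHK: Vm = 61.7·log₁₀[(Kₒ + α·Naₒ)/(Kᵢ + α·Naᵢ)].
10^(Vm/61.7) = 10^(-57.2/61.7) = 0.11829
So 0.11829·(Kᵢ + α·Naᵢ) = Kₒ + α·Naₒ → α = (0.11829·128.0 − 5.85) / (114.0 − 0.11829·6.2)
α = (15.14 − 5.85) / (114.0 − 0.7334) = 9.291/113.3 = 0.08202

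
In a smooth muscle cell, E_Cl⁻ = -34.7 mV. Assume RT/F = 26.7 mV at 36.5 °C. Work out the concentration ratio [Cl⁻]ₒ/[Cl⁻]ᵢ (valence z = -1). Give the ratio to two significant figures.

ln([out]/[in]) = E·z/(26.7) = -34.7 × -1 / 26.7 = 1.2996
[out]/[in] = e^(1.2996) = 3.668

3.7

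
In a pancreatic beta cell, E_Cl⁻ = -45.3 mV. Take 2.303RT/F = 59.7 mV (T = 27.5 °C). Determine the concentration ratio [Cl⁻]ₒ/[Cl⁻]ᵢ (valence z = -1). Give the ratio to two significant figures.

log₁₀([out]/[in]) = E·z/(59.7) = -45.3 × -1 / 59.7 = 0.7588
[out]/[in] = 10^(0.7588) = 5.738

5.7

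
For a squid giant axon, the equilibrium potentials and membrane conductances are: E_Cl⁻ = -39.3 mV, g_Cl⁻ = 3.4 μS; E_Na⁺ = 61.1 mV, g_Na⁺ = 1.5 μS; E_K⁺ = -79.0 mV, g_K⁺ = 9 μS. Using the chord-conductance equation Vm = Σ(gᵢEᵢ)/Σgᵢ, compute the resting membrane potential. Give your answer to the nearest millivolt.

Σ gᵢEᵢ = 3.4·(-39.3) + 1.5·(61.1) + 9·(-79.0) = -752.97
Σ gᵢ = 3.4 + 1.5 + 9 = 13.9
Vm = -752.97 / 13.9 = -54.17 mV

-54 mV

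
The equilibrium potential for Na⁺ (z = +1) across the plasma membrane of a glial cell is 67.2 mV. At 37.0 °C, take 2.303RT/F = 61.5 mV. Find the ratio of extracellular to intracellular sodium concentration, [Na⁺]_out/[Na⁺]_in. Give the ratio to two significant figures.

log₁₀([out]/[in]) = E·z/(61.5) = 67.2 × 1 / 61.5 = 1.0927
[out]/[in] = 10^(1.0927) = 12.38

12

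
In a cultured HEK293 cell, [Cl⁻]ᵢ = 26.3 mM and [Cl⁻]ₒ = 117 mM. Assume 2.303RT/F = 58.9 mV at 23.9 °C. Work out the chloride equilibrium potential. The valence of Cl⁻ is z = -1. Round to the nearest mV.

E = (58.9/z) · log₁₀([Cl⁻]_out/[Cl⁻]_in) with z = -1.
For an anion, dividing by z = -1 reverses the sign.
= (58.9/-1) · log₁₀(117/26.3) = -58.90 · log₁₀(4.449)
= -58.90 · (0.6482) = -38.18 mV

-38 mV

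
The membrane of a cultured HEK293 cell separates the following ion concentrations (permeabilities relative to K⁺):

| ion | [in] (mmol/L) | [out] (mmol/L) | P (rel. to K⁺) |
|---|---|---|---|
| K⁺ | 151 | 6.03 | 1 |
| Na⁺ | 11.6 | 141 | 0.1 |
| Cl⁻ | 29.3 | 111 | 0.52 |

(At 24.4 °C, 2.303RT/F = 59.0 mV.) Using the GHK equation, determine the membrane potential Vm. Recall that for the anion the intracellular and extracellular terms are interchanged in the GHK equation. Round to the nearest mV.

-46 mV

Vm = 59.0 · log₁₀[(Σ P·[cation]ₒ + Σ P·[anion]ᵢ) / (Σ P·[cation]ᵢ + Σ P·[anion]ₒ)]
Numerator = 1×6.03 + 0.1×141 + 0.52×29.3 = 35.37
Denominator = 1×151 + 0.1×11.6 + 0.52×111 = 209.9
Vm = 59.0 · log₁₀(0.16851) = 59.0 × (-0.7734) = -45.63 mV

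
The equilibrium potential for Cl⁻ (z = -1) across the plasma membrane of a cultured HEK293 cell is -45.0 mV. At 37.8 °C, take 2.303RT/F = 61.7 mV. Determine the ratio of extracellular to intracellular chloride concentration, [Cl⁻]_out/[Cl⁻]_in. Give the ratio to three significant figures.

5.36

log₁₀([out]/[in]) = E·z/(61.7) = -45.0 × -1 / 61.7 = 0.7293
[out]/[in] = 10^(0.7293) = 5.362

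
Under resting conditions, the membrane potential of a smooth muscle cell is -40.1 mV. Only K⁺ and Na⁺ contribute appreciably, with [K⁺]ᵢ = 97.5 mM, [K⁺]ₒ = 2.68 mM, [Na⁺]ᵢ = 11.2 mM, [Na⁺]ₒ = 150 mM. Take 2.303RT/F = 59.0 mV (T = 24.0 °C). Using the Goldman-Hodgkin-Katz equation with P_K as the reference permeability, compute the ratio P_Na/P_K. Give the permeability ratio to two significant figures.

0.12

Let α = P_Na/P_K. GHK: Vm = 59.0·log₁₀[(Kₒ + α·Naₒ)/(Kᵢ + α·Naᵢ)].
10^(Vm/59.0) = 10^(-40.1/59.0) = 0.20909
So 0.20909·(Kᵢ + α·Naᵢ) = Kₒ + α·Naₒ → α = (0.20909·97.5 − 2.68) / (150.0 − 0.20909·11.2)
α = (20.39 − 2.68) / (150.0 − 2.342) = 17.71/147.7 = 0.1199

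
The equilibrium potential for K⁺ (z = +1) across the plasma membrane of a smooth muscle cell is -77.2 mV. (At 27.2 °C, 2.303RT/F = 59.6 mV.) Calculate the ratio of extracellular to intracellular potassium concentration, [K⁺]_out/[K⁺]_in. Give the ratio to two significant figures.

log₁₀([out]/[in]) = E·z/(59.6) = -77.2 × 1 / 59.6 = -1.2953
[out]/[in] = 10^(-1.2953) = 0.05066

0.051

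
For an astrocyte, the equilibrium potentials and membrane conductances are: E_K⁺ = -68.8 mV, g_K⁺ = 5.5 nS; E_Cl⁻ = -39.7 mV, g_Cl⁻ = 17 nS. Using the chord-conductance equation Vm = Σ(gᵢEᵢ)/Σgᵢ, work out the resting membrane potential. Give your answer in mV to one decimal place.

-46.8 mV

Σ gᵢEᵢ = 5.5·(-68.8) + 17·(-39.7) = -1053.30
Σ gᵢ = 5.5 + 17 = 22.5
Vm = -1053.30 / 22.5 = -46.81 mV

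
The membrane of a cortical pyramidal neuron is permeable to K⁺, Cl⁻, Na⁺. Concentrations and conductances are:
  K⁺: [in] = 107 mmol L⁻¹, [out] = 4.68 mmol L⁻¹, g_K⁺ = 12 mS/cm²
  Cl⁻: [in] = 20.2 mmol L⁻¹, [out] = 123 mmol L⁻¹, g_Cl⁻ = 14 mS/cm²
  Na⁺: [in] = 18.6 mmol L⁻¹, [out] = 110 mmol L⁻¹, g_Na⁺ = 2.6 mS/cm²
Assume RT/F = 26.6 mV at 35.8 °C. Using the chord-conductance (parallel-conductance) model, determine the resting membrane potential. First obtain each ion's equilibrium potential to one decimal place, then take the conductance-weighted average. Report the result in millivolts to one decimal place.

E_K⁺ = (26.6/1)·ln(4.68/107) = -83.2 mV
E_Cl⁻ = (26.6/-1)·ln(123/20.2) = -48.1 mV
E_Na⁺ = (26.6/1)·ln(110/18.6) = 47.3 mV
Vm = (Σ gᵢEᵢ)/(Σ gᵢ) = (12·-83.2 + 14·-48.1 + 2.6·47.3) / (12 + 14 + 2.6)
= -1548.82 / 28.6 = -54.15 mV

-54.2 mV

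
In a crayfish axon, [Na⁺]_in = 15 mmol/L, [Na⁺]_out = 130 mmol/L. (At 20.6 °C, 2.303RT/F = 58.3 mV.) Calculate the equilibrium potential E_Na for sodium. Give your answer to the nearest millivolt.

E = (58.3/z) · log₁₀([Na⁺]_out/[Na⁺]_in) with z = +1.
= (58.3/1) · log₁₀(130/15) = 58.30 · log₁₀(8.667)
= 58.30 · (0.9379) = 54.68 mV

55 mV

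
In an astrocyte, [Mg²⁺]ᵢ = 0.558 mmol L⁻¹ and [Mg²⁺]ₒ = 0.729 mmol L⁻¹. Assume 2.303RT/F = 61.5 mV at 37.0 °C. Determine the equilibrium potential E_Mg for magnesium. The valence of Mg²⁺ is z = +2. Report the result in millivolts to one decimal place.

3.6 mV

E = (61.5/z) · log₁₀([Mg²⁺]_out/[Mg²⁺]_in) with z = +2.
= (61.5/2) · log₁₀(0.729/0.558) = 30.75 · log₁₀(1.306)
= 30.75 · (0.1161) = 3.57 mV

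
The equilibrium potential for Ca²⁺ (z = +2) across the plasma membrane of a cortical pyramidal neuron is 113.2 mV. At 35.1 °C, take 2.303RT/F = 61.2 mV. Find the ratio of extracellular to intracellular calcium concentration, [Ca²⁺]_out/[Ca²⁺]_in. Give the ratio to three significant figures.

5000

log₁₀([out]/[in]) = E·z/(61.2) = 113.2 × 2 / 61.2 = 3.6993
[out]/[in] = 10^(3.6993) = 5004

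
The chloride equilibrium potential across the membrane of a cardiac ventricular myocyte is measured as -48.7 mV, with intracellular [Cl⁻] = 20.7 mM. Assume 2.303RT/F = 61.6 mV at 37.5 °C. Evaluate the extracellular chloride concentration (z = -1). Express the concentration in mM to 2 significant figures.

130 mM

Nernst: E = (61.6/-1) · log₁₀([out]/[in]), so log₁₀([out]/[in]) = -48.7 × -1 / 61.6 = 0.7906.
[out]/[in] = 10^(0.7906) = 6.174.
[out] = 6.174 × 20.7 = 127.8 mM.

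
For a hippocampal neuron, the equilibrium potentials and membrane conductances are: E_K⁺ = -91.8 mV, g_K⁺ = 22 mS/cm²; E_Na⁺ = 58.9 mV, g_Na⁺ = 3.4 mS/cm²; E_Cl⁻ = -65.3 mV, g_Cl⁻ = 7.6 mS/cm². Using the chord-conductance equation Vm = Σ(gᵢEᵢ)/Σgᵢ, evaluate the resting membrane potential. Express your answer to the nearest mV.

Σ gᵢEᵢ = 22·(-91.8) + 3.4·(58.9) + 7.6·(-65.3) = -2315.62
Σ gᵢ = 22 + 3.4 + 7.6 = 33
Vm = -2315.62 / 33 = -70.17 mV

-70 mV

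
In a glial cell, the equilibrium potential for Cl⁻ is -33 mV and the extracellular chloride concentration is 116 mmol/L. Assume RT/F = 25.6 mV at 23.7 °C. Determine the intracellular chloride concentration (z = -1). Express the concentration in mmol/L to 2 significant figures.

Nernst: E = (25.6/-1) · ln([out]/[in]), so ln([out]/[in]) = -33.0 × -1 / 25.6 = 1.2891.
[out]/[in] = e^(1.2891) = 3.629.
[in] = 116 / 3.629 = 31.96 mmol/L.

32 mmol/L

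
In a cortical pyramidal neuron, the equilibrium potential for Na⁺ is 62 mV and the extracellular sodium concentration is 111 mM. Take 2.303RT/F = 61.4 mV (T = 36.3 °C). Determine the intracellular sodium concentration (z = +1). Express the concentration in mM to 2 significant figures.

11 mM

Nernst: E = (61.4/1) · log₁₀([out]/[in]), so log₁₀([out]/[in]) = 62.0 × 1 / 61.4 = 1.0098.
[out]/[in] = 10^(1.0098) = 10.23.
[in] = 111 / 10.23 = 10.85 mM.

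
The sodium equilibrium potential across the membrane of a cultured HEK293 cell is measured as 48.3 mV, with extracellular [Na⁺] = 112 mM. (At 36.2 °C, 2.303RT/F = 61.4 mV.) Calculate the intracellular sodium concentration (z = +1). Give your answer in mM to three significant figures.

Nernst: E = (61.4/1) · log₁₀([out]/[in]), so log₁₀([out]/[in]) = 48.3 × 1 / 61.4 = 0.7866.
[out]/[in] = 10^(0.7866) = 6.118.
[in] = 112 / 6.118 = 18.31 mM.

18.3 mM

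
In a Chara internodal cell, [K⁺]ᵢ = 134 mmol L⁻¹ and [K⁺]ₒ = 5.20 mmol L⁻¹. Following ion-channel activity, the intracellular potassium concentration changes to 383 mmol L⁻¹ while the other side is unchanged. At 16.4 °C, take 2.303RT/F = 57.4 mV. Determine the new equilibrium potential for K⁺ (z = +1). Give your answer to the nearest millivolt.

After the shift: [K⁺]_out = 5.20, [K⁺]_in = 383 mmol L⁻¹.
E_new = (57.4/1)·log₁₀(5.20/383) = 57.40 · (-1.8672) = -107.18 mV

-107 mV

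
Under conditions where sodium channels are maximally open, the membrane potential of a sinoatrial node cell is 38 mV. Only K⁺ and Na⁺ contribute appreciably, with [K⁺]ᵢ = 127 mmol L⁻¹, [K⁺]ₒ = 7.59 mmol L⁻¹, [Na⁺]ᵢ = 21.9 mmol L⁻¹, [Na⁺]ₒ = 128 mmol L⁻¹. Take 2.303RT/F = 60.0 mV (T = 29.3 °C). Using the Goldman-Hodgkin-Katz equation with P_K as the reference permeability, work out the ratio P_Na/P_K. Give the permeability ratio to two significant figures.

Let α = P_Na/P_K. GHK: Vm = 60.0·log₁₀[(Kₒ + α·Naₒ)/(Kᵢ + α·Naᵢ)].
10^(Vm/60.0) = 10^(38.0/60.0) = 4.2987
So 4.2987·(Kᵢ + α·Naᵢ) = Kₒ + α·Naₒ → α = (4.2987·127.0 − 7.59) / (128.0 − 4.2987·21.9)
α = (545.9 − 7.59) / (128.0 − 94.14) = 538.3/33.86 = 15.9

16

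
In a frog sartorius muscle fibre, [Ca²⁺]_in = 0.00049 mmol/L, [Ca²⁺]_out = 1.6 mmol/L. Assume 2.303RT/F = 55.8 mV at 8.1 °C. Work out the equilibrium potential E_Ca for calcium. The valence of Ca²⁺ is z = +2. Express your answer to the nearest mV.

E = (55.8/z) · log₁₀([Ca²⁺]_out/[Ca²⁺]_in) with z = +2.
= (55.8/2) · log₁₀(1.6/0.00049) = 27.90 · log₁₀(3265)
= 27.90 · (3.5139) = 98.04 mV

98 mV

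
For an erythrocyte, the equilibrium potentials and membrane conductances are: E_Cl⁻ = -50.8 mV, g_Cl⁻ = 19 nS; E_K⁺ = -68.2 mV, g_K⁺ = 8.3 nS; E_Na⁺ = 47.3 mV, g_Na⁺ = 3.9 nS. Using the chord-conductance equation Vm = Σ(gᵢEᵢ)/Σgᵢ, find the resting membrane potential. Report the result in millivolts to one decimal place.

Σ gᵢEᵢ = 19·(-50.8) + 8.3·(-68.2) + 3.9·(47.3) = -1346.79
Σ gᵢ = 19 + 8.3 + 3.9 = 31.2
Vm = -1346.79 / 31.2 = -43.17 mV

-43.2 mV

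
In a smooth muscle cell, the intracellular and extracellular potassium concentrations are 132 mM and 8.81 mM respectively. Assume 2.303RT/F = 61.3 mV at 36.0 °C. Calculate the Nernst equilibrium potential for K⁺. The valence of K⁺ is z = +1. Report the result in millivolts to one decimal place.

E = (61.3/z) · log₁₀([K⁺]_out/[K⁺]_in) with z = +1.
= (61.3/1) · log₁₀(8.81/132) = 61.30 · log₁₀(0.06674)
= 61.30 · (-1.1756) = -72.06 mV

-72.1 mV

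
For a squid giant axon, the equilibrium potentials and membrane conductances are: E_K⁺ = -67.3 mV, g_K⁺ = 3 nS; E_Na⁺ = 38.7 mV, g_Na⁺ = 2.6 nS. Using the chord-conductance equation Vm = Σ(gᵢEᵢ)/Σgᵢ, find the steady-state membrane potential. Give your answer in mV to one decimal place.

-18.1 mV

Σ gᵢEᵢ = 3·(-67.3) + 2.6·(38.7) = -101.28
Σ gᵢ = 3 + 2.6 = 5.6
Vm = -101.28 / 5.6 = -18.09 mV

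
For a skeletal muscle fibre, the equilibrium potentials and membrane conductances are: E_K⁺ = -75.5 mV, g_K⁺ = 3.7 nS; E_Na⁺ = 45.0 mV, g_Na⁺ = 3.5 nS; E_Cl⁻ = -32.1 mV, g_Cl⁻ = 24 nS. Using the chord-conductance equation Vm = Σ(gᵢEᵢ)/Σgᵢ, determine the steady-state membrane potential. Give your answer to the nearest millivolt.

Σ gᵢEᵢ = 3.7·(-75.5) + 3.5·(45.0) + 24·(-32.1) = -892.25
Σ gᵢ = 3.7 + 3.5 + 24 = 31.2
Vm = -892.25 / 31.2 = -28.60 mV

-29 mV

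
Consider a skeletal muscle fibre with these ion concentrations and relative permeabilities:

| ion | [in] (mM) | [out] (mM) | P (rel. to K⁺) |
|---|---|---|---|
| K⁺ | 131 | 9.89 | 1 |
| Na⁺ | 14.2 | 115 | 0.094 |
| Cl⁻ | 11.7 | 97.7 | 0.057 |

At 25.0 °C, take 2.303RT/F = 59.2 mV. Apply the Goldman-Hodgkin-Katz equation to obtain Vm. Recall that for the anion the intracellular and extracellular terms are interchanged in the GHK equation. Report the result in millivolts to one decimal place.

Vm = 59.2 · log₁₀[(Σ P·[cation]ₒ + Σ P·[anion]ᵢ) / (Σ P·[cation]ᵢ + Σ P·[anion]ₒ)]
Numerator = 1×9.89 + 0.094×115 + 0.057×11.7 = 21.37
Denominator = 1×131 + 0.094×14.2 + 0.057×97.7 = 137.9
Vm = 59.2 · log₁₀(0.15494) = 59.2 × (-0.8098) = -47.94 mV

-47.9 mV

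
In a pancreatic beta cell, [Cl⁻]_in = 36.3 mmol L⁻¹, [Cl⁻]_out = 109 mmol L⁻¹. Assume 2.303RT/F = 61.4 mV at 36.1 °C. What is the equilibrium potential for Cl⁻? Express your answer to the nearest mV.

E = (61.4/z) · log₁₀([Cl⁻]_out/[Cl⁻]_in) with z = -1.
For an anion, dividing by z = -1 reverses the sign.
= (61.4/-1) · log₁₀(109/36.3) = -61.40 · log₁₀(3.003)
= -61.40 · (0.4775) = -29.32 mV

-29 mV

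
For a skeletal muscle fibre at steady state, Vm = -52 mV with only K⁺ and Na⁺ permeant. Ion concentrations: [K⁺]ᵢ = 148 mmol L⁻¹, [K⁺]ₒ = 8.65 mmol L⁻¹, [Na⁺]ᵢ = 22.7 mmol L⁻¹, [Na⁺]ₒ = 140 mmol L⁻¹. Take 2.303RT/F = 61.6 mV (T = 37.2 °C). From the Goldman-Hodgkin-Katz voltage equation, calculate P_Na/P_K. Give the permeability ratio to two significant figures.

Let α = P_Na/P_K. GHK: Vm = 61.6·log₁₀[(Kₒ + α·Naₒ)/(Kᵢ + α·Naᵢ)].
10^(Vm/61.6) = 10^(-52.0/61.6) = 0.14317
So 0.14317·(Kᵢ + α·Naᵢ) = Kₒ + α·Naₒ → α = (0.14317·148.0 − 8.65) / (140.0 − 0.14317·22.7)
α = (21.19 − 8.65) / (140.0 − 3.25) = 12.54/136.8 = 0.09169

0.092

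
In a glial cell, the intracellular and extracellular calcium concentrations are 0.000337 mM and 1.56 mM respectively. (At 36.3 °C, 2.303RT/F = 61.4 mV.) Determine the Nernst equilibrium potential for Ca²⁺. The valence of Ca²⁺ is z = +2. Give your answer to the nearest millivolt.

113 mV

E = (61.4/z) · log₁₀([Ca²⁺]_out/[Ca²⁺]_in) with z = +2.
= (61.4/2) · log₁₀(1.56/0.000337) = 30.70 · log₁₀(4629)
= 30.70 · (3.6655) = 112.53 mV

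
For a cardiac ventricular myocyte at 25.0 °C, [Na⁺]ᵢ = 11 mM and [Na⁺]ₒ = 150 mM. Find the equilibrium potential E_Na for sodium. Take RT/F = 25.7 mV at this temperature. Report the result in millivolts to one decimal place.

E = (25.7/z) · ln([Na⁺]_out/[Na⁺]_in) with z = +1.
= (25.7/1) · ln(150/11) = 25.70 · ln(13.64)
= 25.70 · (2.6127) = 67.15 mV

67.1 mV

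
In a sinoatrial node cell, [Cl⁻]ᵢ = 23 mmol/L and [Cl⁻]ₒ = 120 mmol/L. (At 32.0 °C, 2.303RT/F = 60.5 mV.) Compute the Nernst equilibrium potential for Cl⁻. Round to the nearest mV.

-43 mV

E = (60.5/z) · log₁₀([Cl⁻]_out/[Cl⁻]_in) with z = -1.
For an anion, dividing by z = -1 reverses the sign.
= (60.5/-1) · log₁₀(120/23) = -60.50 · log₁₀(5.217)
= -60.50 · (0.7175) = -43.41 mV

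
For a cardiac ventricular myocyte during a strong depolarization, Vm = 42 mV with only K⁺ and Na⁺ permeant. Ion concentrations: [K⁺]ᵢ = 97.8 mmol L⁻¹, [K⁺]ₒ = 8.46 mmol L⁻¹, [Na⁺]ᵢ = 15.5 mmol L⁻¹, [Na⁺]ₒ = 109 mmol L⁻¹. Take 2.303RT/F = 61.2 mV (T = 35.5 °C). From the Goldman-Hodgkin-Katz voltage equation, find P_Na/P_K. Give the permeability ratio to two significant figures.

14

Let α = P_Na/P_K. GHK: Vm = 61.2·log₁₀[(Kₒ + α·Naₒ)/(Kᵢ + α·Naᵢ)].
10^(Vm/61.2) = 10^(42.0/61.2) = 4.856
So 4.856·(Kᵢ + α·Naᵢ) = Kₒ + α·Naₒ → α = (4.856·97.8 − 8.46) / (109.0 − 4.856·15.5)
α = (474.9 − 8.46) / (109.0 − 75.27) = 466.5/33.73 = 13.83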